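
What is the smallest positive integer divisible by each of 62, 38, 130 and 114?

lcm(62, 38) = 62·38/gcd = 2356/2 = 1178
lcm(1178, 130) = 1178·130/gcd = 153140/2 = 76570
lcm(76570, 114) = 76570·114/gcd = 8728980/38 = 229710

229710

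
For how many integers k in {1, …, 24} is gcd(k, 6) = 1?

8

6 = 2·3. Inclusion–exclusion on these primes:
24 − ⌊24/2⌋ − ⌊24/3⌋ + ⌊24/6⌋ = 8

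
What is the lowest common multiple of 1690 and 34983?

1690 = 2 · 5 · 13²; 34983 = 3² · 13² · 23
max exponents: 2 · 3² · 5 · 13² · 23 = 349830

349830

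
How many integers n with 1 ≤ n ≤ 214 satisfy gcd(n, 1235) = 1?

150

Prime factors of 1235: 5, 13, 19. Count integers ≤ 214 divisible by none of them.
By inclusion–exclusion: 214 − ⌊214/5⌋ − ⌊214/13⌋ − ⌊214/19⌋ + ⌊214/65⌋ + ⌊214/95⌋ + ⌊214/247⌋ − ⌊214/1235⌋ = 150.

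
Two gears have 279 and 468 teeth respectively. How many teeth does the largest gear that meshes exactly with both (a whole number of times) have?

9

279 = 3² · 31
468 = 2² · 3² · 13
Common: 3² = 9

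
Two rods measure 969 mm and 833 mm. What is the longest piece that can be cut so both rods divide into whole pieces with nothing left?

17

Euclid: 969 = 1·833 + 136; 833 = 6·136 + 17; 136 = 8·17 + 0. Last nonzero remainder: 17.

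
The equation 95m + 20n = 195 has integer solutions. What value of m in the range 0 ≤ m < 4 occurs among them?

Reduce mod 20: 95m ≡ 195 (mod 20). With g = gcd(95, 20) = 5 dividing 195, divide through: 19m ≡ 39 (mod 4).
Since gcd(19, 4) = 1, m ≡ 39·(19)⁻¹ ≡ 1 (mod 4). Smallest non-negative: 1.

1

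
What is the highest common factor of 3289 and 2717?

Euclid: 3289 = 1·2717 + 572; 2717 = 4·572 + 429; 572 = 1·429 + 143; 429 = 3·143 + 0. Last nonzero remainder: 143.

143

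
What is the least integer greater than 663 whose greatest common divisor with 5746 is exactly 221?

1105

Multiples of 221 above 663: 221·4, 221·5, … . Need the cofactor coprime to 5746/221 = 26.
Checking s = 4, 5, … the first with gcd(s, 26) = 1 is s = 5, giving 1105.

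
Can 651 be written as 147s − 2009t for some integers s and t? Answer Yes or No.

gcd(147, 2009): 2009 = 13·147 + 98; 147 = 1·98 + 49; 98 = 2·49 + 0 → 49
49 does not divide 651, so a solution does not exist.

No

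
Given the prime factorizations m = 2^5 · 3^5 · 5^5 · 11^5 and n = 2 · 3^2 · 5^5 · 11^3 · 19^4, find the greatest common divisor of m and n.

74868750

min exponent per shared prime: 2 · 3^2 · 5^5 · 11^3 = 74868750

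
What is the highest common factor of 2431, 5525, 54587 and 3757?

221

gcd(2431, 5525): 5525 = 2·2431 + 663; 2431 = 3·663 + 442; 663 = 1·442 + 221; 442 = 2·221 + 0 → 221
gcd(221, 54587): 54587 = 247·221 + 0 → 221
gcd(221, 3757): 3757 = 17·221 + 0 → 221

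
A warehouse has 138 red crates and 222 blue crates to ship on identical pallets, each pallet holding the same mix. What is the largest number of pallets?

Euclid: 222 = 1·138 + 84; 138 = 1·84 + 54; 84 = 1·54 + 30; 54 = 1·30 + 24; 30 = 1·24 + 6; 24 = 4·6 + 0. Last nonzero remainder: 6.

6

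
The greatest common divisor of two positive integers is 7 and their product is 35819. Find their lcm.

For any two positive integers, gcd × lcm equals their product. Hence lcm = 35819 / 7 = 5117.

5117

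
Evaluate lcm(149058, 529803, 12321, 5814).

lcm(149058, 529803) = 149058·529803/gcd = 78971375574/9 = 8774597286
lcm(8774597286, 12321) = 8774597286·12321/gcd = 108111813160806/12321 = 8774597286
lcm(8774597286, 5814) = 8774597286·5814/gcd = 51015508620804/18 = 2834194923378

2834194923378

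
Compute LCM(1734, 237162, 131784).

5209026168

lcm(1734, 237162) = 1734·237162/gcd = 411238908/6 = 68539818
lcm(68539818, 131784) = 68539818·131784/gcd = 9032451375312/1734 = 5209026168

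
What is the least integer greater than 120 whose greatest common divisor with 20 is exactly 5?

20 = 5·4. Any a with gcd(a, 20) = 5 is a multiple of 5, say 5s, with s coprime to 4.
Need s > 120/5, so s ≥ 25. First s ≥ 25 with gcd(s, 4) = 1 is s = 25. Thus a = 5·25 = 125.

125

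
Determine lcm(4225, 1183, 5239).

lcm(4225, 1183) = 4225·1183/gcd = 4998175/169 = 29575
lcm(29575, 5239) = 29575·5239/gcd = 154943425/169 = 916825

916825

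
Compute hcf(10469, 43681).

361

10469 = 19² · 29
43681 = 11² · 19²
Common: 19² = 361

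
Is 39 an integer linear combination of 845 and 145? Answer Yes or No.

No

gcd(845, 145): 845 = 5·145 + 120; 145 = 1·120 + 25; 120 = 4·25 + 20; 25 = 1·20 + 5; 20 = 4·5 + 0 → 5
5 does not divide 39, so a solution does not exist.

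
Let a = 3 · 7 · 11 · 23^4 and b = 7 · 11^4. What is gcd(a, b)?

77

min exponent per shared prime: 7 · 11 = 77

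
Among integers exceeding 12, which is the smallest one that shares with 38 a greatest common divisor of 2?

gcd(t, 38) = 2 forces 2 | t; write t = 2s. Then gcd(2s, 2·19) = 2·gcd(s, 19), so need gcd(s, 19) = 1.
2s > 12 gives s ≥ 7. The least s ≥ 7 coprime to 19 is 7, so t = 2·7 = 14.

14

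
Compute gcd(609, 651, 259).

609 = 3 · 7 · 29; 651 = 3 · 7 · 31; 259 = 7 · 37
gcd takes min exponent of each prime: 7 = 7

7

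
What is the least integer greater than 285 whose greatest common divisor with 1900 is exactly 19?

gcd(a, 1900) = 19 forces 19 | a; write a = 19s. Then gcd(19s, 19·100) = 19·gcd(s, 100), so need gcd(s, 100) = 1.
19s > 285 gives s ≥ 16. The least s ≥ 16 coprime to 100 is 17, so a = 19·17 = 323.

323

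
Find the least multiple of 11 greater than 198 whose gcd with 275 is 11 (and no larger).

209

gcd(a, 275) = 11 forces 11 | a; write a = 11s. Then gcd(11s, 11·25) = 11·gcd(s, 25), so need gcd(s, 25) = 1.
11s > 198 gives s ≥ 19. The least s ≥ 19 coprime to 25 is 19, so a = 11·19 = 209.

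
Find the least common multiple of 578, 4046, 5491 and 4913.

1306858

578 = 2 · 17²; 4046 = 2 · 7 · 17²; 5491 = 17² · 19; 4913 = 17³
lcm takes max exponent of each prime: 2 · 7 · 17³ · 19 = 1306858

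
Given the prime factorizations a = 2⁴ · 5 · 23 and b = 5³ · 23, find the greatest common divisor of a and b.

115

min exponent per shared prime: 5 · 23 = 115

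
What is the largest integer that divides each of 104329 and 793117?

361

Euclid: 793117 = 7·104329 + 62814; 104329 = 1·62814 + 41515; 62814 = 1·41515 + 21299; 41515 = 1·21299 + 20216; 21299 = 1·20216 + 1083; 20216 = 18·1083 + 722; 1083 = 1·722 + 361; 722 = 2·361 + 0. Last nonzero remainder: 361.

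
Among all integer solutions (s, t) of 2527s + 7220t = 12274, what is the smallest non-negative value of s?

Reduce mod 7220: 2527s ≡ 12274 (mod 7220). With g = gcd(2527, 7220) = 361 dividing 12274, divide through: 7s ≡ 34 (mod 20).
Since gcd(7, 20) = 1, s ≡ 34·(7)⁻¹ ≡ 2 (mod 20). Smallest non-negative: 2.

2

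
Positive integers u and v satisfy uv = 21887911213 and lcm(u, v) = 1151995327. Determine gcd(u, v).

gcd·lcm = product, so gcd = 21887911213/1151995327 = 19.

19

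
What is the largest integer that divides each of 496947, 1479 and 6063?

3

gcd(496947, 1479): 496947 = 336·1479 + 3; 1479 = 493·3 + 0 → 3
gcd(3, 6063): 6063 = 2021·3 + 0 → 3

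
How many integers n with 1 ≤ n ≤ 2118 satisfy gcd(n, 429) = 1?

Prime factors of 429: 3, 11, 13. Count integers ≤ 2118 divisible by none of them.
By inclusion–exclusion: 2118 − ⌊2118/3⌋ − ⌊2118/11⌋ − ⌊2118/13⌋ + ⌊2118/33⌋ + ⌊2118/39⌋ + ⌊2118/143⌋ − ⌊2118/429⌋ = 1186.

1186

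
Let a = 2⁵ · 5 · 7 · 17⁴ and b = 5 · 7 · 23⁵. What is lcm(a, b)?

602078180147360

max exponent per prime: 2⁵ · 5 · 7 · 17⁴ · 23⁵ = 602078180147360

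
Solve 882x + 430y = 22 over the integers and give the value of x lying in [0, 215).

1

Reduce mod 430: 882x ≡ 22 (mod 430). With g = gcd(882, 430) = 2 dividing 22, divide through: 441x ≡ 11 (mod 215).
Since gcd(441, 215) = 1, x ≡ 11·(441)⁻¹ ≡ 1 (mod 215). Smallest non-negative: 1.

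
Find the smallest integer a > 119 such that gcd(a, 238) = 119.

357

gcd(a, 238) = 119 forces 119 | a; write a = 119s. Then gcd(119s, 119·2) = 119·gcd(s, 2), so need gcd(s, 2) = 1.
119s > 119 gives s ≥ 2. The least s ≥ 2 coprime to 2 is 3, so a = 119·3 = 357.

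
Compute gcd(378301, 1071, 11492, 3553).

17

gcd(378301, 1071): 378301 = 353·1071 + 238; 1071 = 4·238 + 119; 238 = 2·119 + 0 → 119
gcd(119, 11492): 11492 = 96·119 + 68; 119 = 1·68 + 51; 68 = 1·51 + 17; 51 = 3·17 + 0 → 17
gcd(17, 3553): 3553 = 209·17 + 0 → 17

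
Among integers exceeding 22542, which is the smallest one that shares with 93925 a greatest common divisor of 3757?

gcd(t, 93925) = 3757 forces 3757 | t; write t = 3757s. Then gcd(3757s, 3757·25) = 3757·gcd(s, 25), so need gcd(s, 25) = 1.
3757s > 22542 gives s ≥ 7. The least s ≥ 7 coprime to 25 is 7, so t = 3757·7 = 26299.

26299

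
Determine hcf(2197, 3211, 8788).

169

2197 = 13³; 3211 = 13² · 19; 8788 = 2² · 13³
gcd takes min exponent of each prime: 13² = 169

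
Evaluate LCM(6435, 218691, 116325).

6435 = 3² · 5 · 11 · 13; 218691 = 3² · 11 · 47²; 116325 = 3² · 5² · 11 · 47
lcm takes max exponent of each prime: 3² · 5² · 11 · 13 · 47² = 71074575

71074575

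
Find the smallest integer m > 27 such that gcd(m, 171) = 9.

Multiples of 9 above 27: 9·4, 9·5, … . Need the cofactor coprime to 171/9 = 19.
Checking s = 4, 5, … the first with gcd(s, 19) = 1 is s = 4, giving 36.

36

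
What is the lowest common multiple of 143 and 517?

gcd first: 517 = 3·143 + 88; 143 = 1·88 + 55; 88 = 1·55 + 33; 55 = 1·33 + 22; 33 = 1·22 + 11; 22 = 2·11 + 0 → gcd = 11
lcm = 143·517/gcd = 73931/11 = 6721

6721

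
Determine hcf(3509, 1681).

1

3509 = 11² · 29
1681 = 41²
Common: 1 = 1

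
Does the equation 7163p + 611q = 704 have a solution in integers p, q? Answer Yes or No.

gcd(7163, 611): 7163 = 11·611 + 442; 611 = 1·442 + 169; 442 = 2·169 + 104; 169 = 1·104 + 65; 104 = 1·65 + 39; 65 = 1·39 + 26; 39 = 1·26 + 13; 26 = 2·13 + 0 → 13
13 does not divide 704, so a solution does not exist.

No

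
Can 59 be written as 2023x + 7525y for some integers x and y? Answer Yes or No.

No

gcd(2023, 7525): 7525 = 3·2023 + 1456; 2023 = 1·1456 + 567; 1456 = 2·567 + 322; 567 = 1·322 + 245; 322 = 1·245 + 77; 245 = 3·77 + 14; 77 = 5·14 + 7; 14 = 2·7 + 0 → 7
7 does not divide 59, so a solution does not exist.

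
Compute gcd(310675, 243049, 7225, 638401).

gcd(310675, 243049): 310675 = 1·243049 + 67626; 243049 = 3·67626 + 40171; 67626 = 1·40171 + 27455; 40171 = 1·27455 + 12716; 27455 = 2·12716 + 2023; 12716 = 6·2023 + 578; 2023 = 3·578 + 289; 578 = 2·289 + 0 → 289
gcd(289, 7225): 7225 = 25·289 + 0 → 289
gcd(289, 638401): 638401 = 2209·289 + 0 → 289

289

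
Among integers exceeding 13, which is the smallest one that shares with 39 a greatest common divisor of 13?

26

39 = 13·3. Any x with gcd(x, 39) = 13 is a multiple of 13, say 13s, with s coprime to 3.
Need s > 13/13, so s ≥ 2. First s ≥ 2 with gcd(s, 3) = 1 is s = 2. Thus x = 13·2 = 26.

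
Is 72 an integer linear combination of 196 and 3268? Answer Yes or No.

Yes

gcd(196, 3268): 3268 = 16·196 + 132; 196 = 1·132 + 64; 132 = 2·64 + 4; 64 = 16·4 + 0 → 4
4 divides 72, so a solution exists.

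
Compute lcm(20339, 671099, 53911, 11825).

899624986975

lcm(20339, 671099) = 20339·671099/gcd = 13649482561/11 = 1240862051
lcm(1240862051, 53911) = 1240862051·53911/gcd = 66896114031461/1859 = 35984999479
lcm(35984999479, 11825) = 35984999479·11825/gcd = 425522618839175/473 = 899624986975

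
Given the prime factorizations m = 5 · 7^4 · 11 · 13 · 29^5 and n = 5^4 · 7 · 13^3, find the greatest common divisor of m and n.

455

min exponent per shared prime: 5 · 7 · 13 = 455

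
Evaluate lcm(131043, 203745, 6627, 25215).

703145340752415

131043 = 3 · 11² · 19²; 203745 = 3 · 5 · 17² · 47; 6627 = 3 · 47²; 25215 = 3 · 5 · 41²
lcm takes max exponent of each prime: 3 · 5 · 11² · 17² · 19² · 41² · 47² = 703145340752415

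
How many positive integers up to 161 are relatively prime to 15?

Prime factors of 15: 3, 5. Count integers ≤ 161 divisible by none of them.
By inclusion–exclusion: 161 − ⌊161/3⌋ − ⌊161/5⌋ + ⌊161/15⌋ = 86.

86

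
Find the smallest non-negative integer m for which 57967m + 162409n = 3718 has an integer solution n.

538

gcd(57967, 162409) = 169 (Euclid: 162409 = 2·57967 + 46475; 57967 = 1·46475 + 11492; 46475 = 4·11492 + 507; 11492 = 22·507 + 338; 507 = 1·338 + 169; 338 = 2·169 + 0), and 169 | 3718.
Extended Euclid: 57967·(-325) + 162409·(116) = 169. Scale by 22: m₀ = -7150.
General solution m = m₀ + 961t; reducing mod 961 gives m = 538 (and n = -192).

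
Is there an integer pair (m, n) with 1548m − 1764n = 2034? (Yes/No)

By Bézout, 1548m − 1764n = 2034 has integer solutions iff gcd(1548, 1764) | 2034.
Euclid: 1764 = 1·1548 + 216; 1548 = 7·216 + 36; 216 = 6·36 + 0. gcd = 36; 2034 mod 36 = 18. No.

No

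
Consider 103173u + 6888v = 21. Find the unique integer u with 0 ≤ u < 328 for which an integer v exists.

Reduce mod 6888: 103173u ≡ 21 (mod 6888). With g = gcd(103173, 6888) = 21 dividing 21, divide through: 4913u ≡ 1 (mod 328).
Since gcd(4913, 328) = 1, u ≡ 1·(4913)⁻¹ ≡ 281 (mod 328). Smallest non-negative: 281.

281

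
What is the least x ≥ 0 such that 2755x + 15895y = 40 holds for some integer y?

2879

Reduce mod 15895: 2755x ≡ 40 (mod 15895). With g = gcd(2755, 15895) = 5 dividing 40, divide through: 551x ≡ 8 (mod 3179).
Since gcd(551, 3179) = 1, x ≡ 8·(551)⁻¹ ≡ 2879 (mod 3179). Smallest non-negative: 2879.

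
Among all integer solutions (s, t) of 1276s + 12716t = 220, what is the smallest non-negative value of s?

50

Reduce mod 12716: 1276s ≡ 220 (mod 12716). With g = gcd(1276, 12716) = 44 dividing 220, divide through: 29s ≡ 5 (mod 289).
Since gcd(29, 289) = 1, s ≡ 5·(29)⁻¹ ≡ 50 (mod 289). Smallest non-negative: 50.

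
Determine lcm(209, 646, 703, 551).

7624738

209 = 11 · 19; 646 = 2 · 17 · 19; 703 = 19 · 37; 551 = 19 · 29
lcm takes max exponent of each prime: 2 · 11 · 17 · 19 · 29 · 37 = 7624738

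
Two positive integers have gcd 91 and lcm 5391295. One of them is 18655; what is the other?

m·n = gcd·lcm = 91·5391295 = 490607845, so n = 490607845/18655 = 26299.

26299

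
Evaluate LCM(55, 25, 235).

55 = 5 · 11; 25 = 5²; 235 = 5 · 47
lcm takes max exponent of each prime: 5² · 11 · 47 = 12925

12925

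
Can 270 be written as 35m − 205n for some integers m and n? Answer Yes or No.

By Bézout, 35m − 205n = 270 has integer solutions iff gcd(35, 205) | 270.
Euclid: 205 = 5·35 + 30; 35 = 1·30 + 5; 30 = 6·5 + 0. gcd = 5; 270 mod 5 = 0. Yes.

Yes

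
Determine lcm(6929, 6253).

gcd first: 6929 = 1·6253 + 676; 6253 = 9·676 + 169; 676 = 4·169 + 0 → gcd = 169
lcm = 6929·6253/gcd = 43327037/169 = 256373

256373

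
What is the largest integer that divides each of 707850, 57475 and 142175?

3025

gcd(707850, 57475): 707850 = 12·57475 + 18150; 57475 = 3·18150 + 3025; 18150 = 6·3025 + 0 → 3025
gcd(3025, 142175): 142175 = 47·3025 + 0 → 3025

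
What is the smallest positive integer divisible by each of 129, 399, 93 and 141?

lcm(129, 399) = 129·399/gcd = 51471/3 = 17157
lcm(17157, 93) = 17157·93/gcd = 1595601/3 = 531867
lcm(531867, 141) = 531867·141/gcd = 74993247/3 = 24997749

24997749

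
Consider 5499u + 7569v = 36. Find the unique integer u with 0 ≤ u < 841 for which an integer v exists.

Euclid: 7569 = 1·5499 + 2070; 5499 = 2·2070 + 1359; 2070 = 1·1359 + 711; 1359 = 1·711 + 648; 711 = 1·648 + 63; 648 = 10·63 + 18; 63 = 3·18 + 9; 18 = 2·9 + 0 → gcd = 9; 36 = 9·4.
Back-substitution yields 5499·(-362) + 7569·(263) = 9, so one solution is u = -362·4 = -1448, v = 263·4 = 1052.
Solutions in u differ by 7569/9 = 841; the one in [0, 841) is -1448 mod 841 = 234.

234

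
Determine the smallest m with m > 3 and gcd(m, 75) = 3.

75 = 3·25. Any m with gcd(m, 75) = 3 is a multiple of 3, say 3s, with s coprime to 25.
Need s > 3/3, so s ≥ 2. First s ≥ 2 with gcd(s, 25) = 1 is s = 2. Thus m = 3·2 = 6.

6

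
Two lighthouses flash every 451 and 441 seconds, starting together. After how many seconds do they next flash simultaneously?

198891

451 = 11 · 41; 441 = 3² · 7²
max exponents: 3² · 7² · 11 · 41 = 198891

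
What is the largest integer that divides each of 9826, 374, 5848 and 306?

34

gcd(9826, 374): 9826 = 26·374 + 102; 374 = 3·102 + 68; 102 = 1·68 + 34; 68 = 2·34 + 0 → 34
gcd(34, 5848): 5848 = 172·34 + 0 → 34
gcd(34, 306): 306 = 9·34 + 0 → 34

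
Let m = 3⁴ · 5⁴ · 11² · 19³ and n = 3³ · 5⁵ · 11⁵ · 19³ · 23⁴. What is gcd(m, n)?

14005220625

min exponent per shared prime: 3³ · 5⁴ · 11² · 19³ = 14005220625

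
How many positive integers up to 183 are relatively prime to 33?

Prime factors of 33: 3, 11. Count integers ≤ 183 divisible by none of them.
By inclusion–exclusion: 183 − ⌊183/3⌋ − ⌊183/11⌋ + ⌊183/33⌋ = 111.

111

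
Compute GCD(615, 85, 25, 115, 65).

gcd(615, 85): 615 = 7·85 + 20; 85 = 4·20 + 5; 20 = 4·5 + 0 → 5
gcd(5, 25): 25 = 5·5 + 0 → 5
gcd(5, 115): 115 = 23·5 + 0 → 5
gcd(5, 65): 65 = 13·5 + 0 → 5

5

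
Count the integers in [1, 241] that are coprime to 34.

34 = 2·17. Inclusion–exclusion on these primes:
241 − ⌊241/2⌋ − ⌊241/17⌋ + ⌊241/34⌋ = 114

114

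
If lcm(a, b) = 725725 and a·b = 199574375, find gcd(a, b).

275

gcd·lcm = product, so gcd = 199574375/725725 = 275.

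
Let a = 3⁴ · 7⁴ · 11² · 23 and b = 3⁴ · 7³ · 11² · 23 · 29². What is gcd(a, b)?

min exponent per shared prime: 3⁴ · 7³ · 11² · 23 = 77320089

77320089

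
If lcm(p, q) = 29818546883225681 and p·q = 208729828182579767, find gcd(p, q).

7

gcd·lcm = product, so gcd = 208729828182579767/29818546883225681 = 7.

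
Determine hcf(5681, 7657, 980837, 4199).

247

gcd(5681, 7657): 7657 = 1·5681 + 1976; 5681 = 2·1976 + 1729; 1976 = 1·1729 + 247; 1729 = 7·247 + 0 → 247
gcd(247, 980837): 980837 = 3971·247 + 0 → 247
gcd(247, 4199): 4199 = 17·247 + 0 → 247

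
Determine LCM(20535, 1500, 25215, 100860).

20535 = 3 · 5 · 37²; 1500 = 2² · 3 · 5³; 25215 = 3 · 5 · 41²; 100860 = 2² · 3 · 5 · 41²
lcm takes max exponent of each prime: 2² · 3 · 5³ · 37² · 41² = 3451933500

3451933500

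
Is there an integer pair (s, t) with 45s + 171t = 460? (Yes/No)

By Bézout, 45s + 171t = 460 has integer solutions iff gcd(45, 171) | 460.
Euclid: 171 = 3·45 + 36; 45 = 1·36 + 9; 36 = 4·9 + 0. gcd = 9; 460 mod 9 = 1. No.

No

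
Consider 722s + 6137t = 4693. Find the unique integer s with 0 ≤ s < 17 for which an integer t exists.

Euclid: 6137 = 8·722 + 361; 722 = 2·361 + 0 → gcd = 361; 4693 = 361·13.
Back-substitution yields 722·(-8) + 6137·(1) = 361, so one solution is s = -8·13 = -104, t = 1·13 = 13.
Solutions in s differ by 6137/361 = 17; the one in [0, 17) is -104 mod 17 = 15.

15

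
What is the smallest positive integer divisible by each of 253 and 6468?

148764

253 = 11 · 23; 6468 = 2² · 3 · 7² · 11
max exponents: 2² · 3 · 7² · 11 · 23 = 148764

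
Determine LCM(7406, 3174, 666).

2466198

lcm(7406, 3174) = 7406·3174/gcd = 23506644/1058 = 22218
lcm(22218, 666) = 22218·666/gcd = 14797188/6 = 2466198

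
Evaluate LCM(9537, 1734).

19074

gcd first: 9537 = 5·1734 + 867; 1734 = 2·867 + 0 → gcd = 867
lcm = 9537·1734/gcd = 16537158/867 = 19074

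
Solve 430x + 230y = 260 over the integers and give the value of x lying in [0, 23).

Reduce mod 230: 430x ≡ 260 (mod 230). With g = gcd(430, 230) = 10 dividing 260, divide through: 43x ≡ 26 (mod 23).
Since gcd(43, 23) = 1, x ≡ 26·(43)⁻¹ ≡ 22 (mod 23). Smallest non-negative: 22.

22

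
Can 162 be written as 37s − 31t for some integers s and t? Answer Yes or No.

Yes

gcd(37, 31): 37 = 1·31 + 6; 31 = 5·6 + 1; 6 = 6·1 + 0 → 1
1 divides 162, so a solution exists.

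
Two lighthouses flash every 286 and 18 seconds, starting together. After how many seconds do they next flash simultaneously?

2574

286 = 2 · 11 · 13; 18 = 2 · 3²
max exponents: 2 · 3² · 11 · 13 = 2574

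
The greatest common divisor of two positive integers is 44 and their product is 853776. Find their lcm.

19404

gcd·lcm = product, so lcm = 853776/44 = 19404.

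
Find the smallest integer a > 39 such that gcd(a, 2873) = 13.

2873 = 13·221. Any a with gcd(a, 2873) = 13 is a multiple of 13, say 13s, with s coprime to 221.
Need s > 39/13, so s ≥ 4. First s ≥ 4 with gcd(s, 221) = 1 is s = 4. Thus a = 13·4 = 52.

52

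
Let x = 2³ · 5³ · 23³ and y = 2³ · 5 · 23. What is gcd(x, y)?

920

min exponent per shared prime: 2³ · 5 · 23 = 920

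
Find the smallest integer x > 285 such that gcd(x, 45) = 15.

300

gcd(x, 45) = 15 forces 15 | x; write x = 15s. Then gcd(15s, 15·3) = 15·gcd(s, 3), so need gcd(s, 3) = 1.
15s > 285 gives s ≥ 20. The least s ≥ 20 coprime to 3 is 20, so x = 15·20 = 300.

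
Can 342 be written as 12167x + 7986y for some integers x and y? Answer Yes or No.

Yes

By Bézout, 12167x + 7986y = 342 has integer solutions iff gcd(12167, 7986) | 342.
Euclid: 12167 = 1·7986 + 4181; 7986 = 1·4181 + 3805; 4181 = 1·3805 + 376; 3805 = 10·376 + 45; 376 = 8·45 + 16; 45 = 2·16 + 13; 16 = 1·13 + 3; 13 = 4·3 + 1; 3 = 3·1 + 0. gcd = 1; 342 mod 1 = 0. Yes.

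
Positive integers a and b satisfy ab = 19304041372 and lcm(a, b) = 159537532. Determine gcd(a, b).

From gcd × lcm = ab: gcd = 19304041372 / 159537532 = 121.

121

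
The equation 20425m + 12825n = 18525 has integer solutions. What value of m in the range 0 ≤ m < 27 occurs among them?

Euclid: 20425 = 1·12825 + 7600; 12825 = 1·7600 + 5225; 7600 = 1·5225 + 2375; 5225 = 2·2375 + 475; 2375 = 5·475 + 0 → gcd = 475; 18525 = 475·39.
Back-substitution yields 20425·(-5) + 12825·(8) = 475, so one solution is m = -5·39 = -195, n = 8·39 = 312.
Solutions in m differ by 12825/475 = 27; the one in [0, 27) is -195 mod 27 = 21.

21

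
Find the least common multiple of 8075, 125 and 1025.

lcm(8075, 125) = 8075·125/gcd = 1009375/25 = 40375
lcm(40375, 1025) = 40375·1025/gcd = 41384375/25 = 1655375

1655375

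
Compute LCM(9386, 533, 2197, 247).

9386 = 2 · 13 · 19²; 533 = 13 · 41; 2197 = 13³; 247 = 13 · 19
lcm takes max exponent of each prime: 2 · 13³ · 19² · 41 = 65035594

65035594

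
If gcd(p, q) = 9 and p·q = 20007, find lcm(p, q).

Since gcd(p,q)·lcm(p,q) = pq, lcm = 20007/9 = 2223.

2223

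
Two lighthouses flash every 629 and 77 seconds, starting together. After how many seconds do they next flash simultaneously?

48433

gcd first: 629 = 8·77 + 13; 77 = 5·13 + 12; 13 = 1·12 + 1; 12 = 12·1 + 0 → gcd = 1
lcm = 629·77/gcd = 48433/1 = 48433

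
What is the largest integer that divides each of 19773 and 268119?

19773 = 3² · 13³
268119 = 3² · 31³
Common: 3² = 9

9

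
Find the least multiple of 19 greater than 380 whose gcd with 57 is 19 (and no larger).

418

Multiples of 19 above 380: 19·21, 19·22, … . Need the cofactor coprime to 57/19 = 3.
Checking s = 21, 22, … the first with gcd(s, 3) = 1 is s = 22, giving 418.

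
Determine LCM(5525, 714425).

gcd first: 714425 = 129·5525 + 1700; 5525 = 3·1700 + 425; 1700 = 4·425 + 0 → gcd = 425
lcm = 5525·714425/gcd = 3947198125/425 = 9287525

9287525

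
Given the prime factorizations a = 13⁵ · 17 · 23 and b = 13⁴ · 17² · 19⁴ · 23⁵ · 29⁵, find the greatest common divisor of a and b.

min exponent per shared prime: 13⁴ · 17 · 23 = 11167351

11167351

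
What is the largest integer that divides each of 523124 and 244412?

523124 = 2² · 7² · 17 · 157
244412 = 2² · 7² · 29 · 43
Common: 2² · 7² = 196

196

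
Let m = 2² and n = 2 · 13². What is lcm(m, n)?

max exponent per prime: 2² · 13² = 676

676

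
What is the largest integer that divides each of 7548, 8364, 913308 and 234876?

gcd(7548, 8364): 8364 = 1·7548 + 816; 7548 = 9·816 + 204; 816 = 4·204 + 0 → 204
gcd(204, 913308): 913308 = 4477·204 + 0 → 204
gcd(204, 234876): 234876 = 1151·204 + 72; 204 = 2·72 + 60; 72 = 1·60 + 12; 60 = 5·12 + 0 → 12

12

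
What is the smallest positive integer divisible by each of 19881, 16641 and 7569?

lcm(19881, 16641) = 19881·16641/gcd = 330839721/9 = 36759969
lcm(36759969, 7569) = 36759969·7569/gcd = 278236205361/9 = 30915133929

30915133929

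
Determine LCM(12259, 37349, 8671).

12259 = 13 · 23 · 41; 37349 = 13³ · 17; 8671 = 13 · 23 · 29
lcm takes max exponent of each prime: 13³ · 17 · 23 · 29 · 41 = 1021383103

1021383103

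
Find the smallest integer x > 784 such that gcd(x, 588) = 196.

980

Multiples of 196 above 784: 196·5, 196·6, … . Need the cofactor coprime to 588/196 = 3.
Checking s = 5, 6, … the first with gcd(s, 3) = 1 is s = 5, giving 980.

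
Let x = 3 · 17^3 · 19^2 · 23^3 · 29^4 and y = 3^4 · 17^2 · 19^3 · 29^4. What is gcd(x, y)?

221369758347

min exponent per shared prime: 3 · 17^2 · 19^2 · 29^4 = 221369758347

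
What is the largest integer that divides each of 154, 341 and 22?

154 = 2 · 7 · 11; 341 = 11 · 31; 22 = 2 · 11
gcd takes min exponent of each prime: 11 = 11

11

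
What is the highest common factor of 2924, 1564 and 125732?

2924 = 2² · 17 · 43; 1564 = 2² · 17 · 23; 125732 = 2² · 17 · 43²
gcd takes min exponent of each prime: 2² · 17 = 68

68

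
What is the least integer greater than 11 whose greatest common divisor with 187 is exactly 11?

Multiples of 11 above 11: 11·2, 11·3, … . Need the cofactor coprime to 187/11 = 17.
Checking s = 2, 3, … the first with gcd(s, 17) = 1 is s = 2, giving 22.

22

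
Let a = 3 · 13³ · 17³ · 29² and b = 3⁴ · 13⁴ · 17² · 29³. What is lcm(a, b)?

max exponent per prime: 3⁴ · 13⁴ · 17³ · 29³ = 277203804153237

277203804153237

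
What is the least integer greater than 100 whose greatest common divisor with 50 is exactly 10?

50 = 10·5. Any k with gcd(k, 50) = 10 is a multiple of 10, say 10s, with s coprime to 5.
Need s > 100/10, so s ≥ 11. First s ≥ 11 with gcd(s, 5) = 1 is s = 11. Thus k = 10·11 = 110.

110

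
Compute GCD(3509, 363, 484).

121

3509 = 11² · 29; 363 = 3 · 11²; 484 = 2² · 11²
gcd takes min exponent of each prime: 11² = 121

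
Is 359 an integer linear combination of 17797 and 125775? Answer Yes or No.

No

By Bézout, 17797m + 125775n = 359 has integer solutions iff gcd(17797, 125775) | 359.
Euclid: 125775 = 7·17797 + 1196; 17797 = 14·1196 + 1053; 1196 = 1·1053 + 143; 1053 = 7·143 + 52; 143 = 2·52 + 39; 52 = 1·39 + 13; 39 = 3·13 + 0. gcd = 13; 359 mod 13 = 8. No.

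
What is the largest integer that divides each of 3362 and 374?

Euclid: 3362 = 8·374 + 370; 374 = 1·370 + 4; 370 = 92·4 + 2; 4 = 2·2 + 0. Last nonzero remainder: 2.

2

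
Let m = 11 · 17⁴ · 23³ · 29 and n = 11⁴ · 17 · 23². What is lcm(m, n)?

max exponent per prime: 11⁴ · 17⁴ · 23³ · 29 = 431467344772123

431467344772123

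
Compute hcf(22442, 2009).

22442 = 2 · 7² · 229
2009 = 7² · 41
Common: 7² = 49

49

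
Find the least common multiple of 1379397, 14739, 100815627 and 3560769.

302670389245059

lcm(1379397, 14739) = 1379397·14739/gcd = 20330932383/867 = 23449749
lcm(23449749, 100815627) = 23449749·100815627/gcd = 2364101148427623/867 = 2726760263469
lcm(2726760263469, 3560769) = 2726760263469·3560769/gcd = 9709363416592247661/32079 = 302670389245059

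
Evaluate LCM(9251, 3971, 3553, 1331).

9251 = 11 · 29²; 3971 = 11 · 19²; 3553 = 11 · 17 · 19; 1331 = 11³
lcm takes max exponent of each prime: 11³ · 17 · 19² · 29² = 6869579827

6869579827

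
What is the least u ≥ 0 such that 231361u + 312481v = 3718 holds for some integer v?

gcd(231361, 312481) = 169 (Euclid: 312481 = 1·231361 + 81120; 231361 = 2·81120 + 69121; 81120 = 1·69121 + 11999; 69121 = 5·11999 + 9126; 11999 = 1·9126 + 2873; 9126 = 3·2873 + 507; 2873 = 5·507 + 338; 507 = 1·338 + 169; 338 = 2·169 + 0), and 169 | 3718.
Extended Euclid: 231361·(651) + 312481·(-482) = 169. Scale by 22: u₀ = 14322.
General solution u = u₀ + 1849t; reducing mod 1849 gives u = 1379 (and v = -1021).

1379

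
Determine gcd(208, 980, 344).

4

208 = 2⁴ · 13; 980 = 2² · 5 · 7²; 344 = 2³ · 43
gcd takes min exponent of each prime: 2² = 4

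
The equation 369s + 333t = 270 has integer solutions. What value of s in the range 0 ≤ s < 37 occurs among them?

Reduce mod 333: 369s ≡ 270 (mod 333). With g = gcd(369, 333) = 9 dividing 270, divide through: 41s ≡ 30 (mod 37).
Since gcd(41, 37) = 1, s ≡ 30·(41)⁻¹ ≡ 26 (mod 37). Smallest non-negative: 26.

26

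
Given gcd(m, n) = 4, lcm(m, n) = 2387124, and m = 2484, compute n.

Using mn = gcd(m,n)·lcm(m,n) = 4·2387124 = 9548496, we get n = 9548496/2484 = 3844.

3844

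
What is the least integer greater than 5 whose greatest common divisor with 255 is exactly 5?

Multiples of 5 above 5: 5·2, 5·3, … . Need the cofactor coprime to 255/5 = 51.
Checking s = 2, 3, … the first with gcd(s, 51) = 1 is s = 2, giving 10.

10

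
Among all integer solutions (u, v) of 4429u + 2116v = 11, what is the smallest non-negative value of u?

Euclid: 4429 = 2·2116 + 197; 2116 = 10·197 + 146; 197 = 1·146 + 51; 146 = 2·51 + 44; 51 = 1·44 + 7; 44 = 6·7 + 2; 7 = 3·2 + 1; 2 = 2·1 + 0 → gcd = 1; 11 = 1·11.
Back-substitution yields 4429·(913) + 2116·(-1911) = 1, so one solution is u = 913·11 = 10043, v = -1911·11 = -21021.
Solutions in u differ by 2116/1 = 2116; the one in [0, 2116) is 10043 mod 2116 = 1579.

1579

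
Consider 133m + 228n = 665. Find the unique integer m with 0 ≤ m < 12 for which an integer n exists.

gcd(133, 228) = 19 (Euclid: 228 = 1·133 + 95; 133 = 1·95 + 38; 95 = 2·38 + 19; 38 = 2·19 + 0), and 19 | 665.
Extended Euclid: 133·(-5) + 228·(3) = 19. Scale by 35: m₀ = -175.
General solution m = m₀ + 12t; reducing mod 12 gives m = 5 (and n = 0).

5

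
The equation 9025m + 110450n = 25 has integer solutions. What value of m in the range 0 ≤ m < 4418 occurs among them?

4161

Reduce mod 110450: 9025m ≡ 25 (mod 110450). With g = gcd(9025, 110450) = 25 dividing 25, divide through: 361m ≡ 1 (mod 4418).
Since gcd(361, 4418) = 1, m ≡ 1·(361)⁻¹ ≡ 4161 (mod 4418). Smallest non-negative: 4161.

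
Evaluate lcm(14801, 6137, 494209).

14801 = 19² · 41; 6137 = 17 · 19²; 494209 = 19² · 37²
lcm takes max exponent of each prime: 17 · 19² · 37² · 41 = 344463673

344463673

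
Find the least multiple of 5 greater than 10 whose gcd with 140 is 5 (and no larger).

140 = 5·28. Any a with gcd(a, 140) = 5 is a multiple of 5, say 5s, with s coprime to 28.
Need s > 10/5, so s ≥ 3. First s ≥ 3 with gcd(s, 28) = 1 is s = 3. Thus a = 5·3 = 15.

15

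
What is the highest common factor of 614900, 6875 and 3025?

275

614900 = 2² · 5² · 11 · 13 · 43; 6875 = 5⁴ · 11; 3025 = 5² · 11²
gcd takes min exponent of each prime: 5² · 11 = 275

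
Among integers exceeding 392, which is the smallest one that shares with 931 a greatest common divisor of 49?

gcd(x, 931) = 49 forces 49 | x; write x = 49s. Then gcd(49s, 49·19) = 49·gcd(s, 19), so need gcd(s, 19) = 1.
49s > 392 gives s ≥ 9. The least s ≥ 9 coprime to 19 is 9, so x = 49·9 = 441.

441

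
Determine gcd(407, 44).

11

407 = 11 · 37
44 = 2² · 11
Common: 11 = 11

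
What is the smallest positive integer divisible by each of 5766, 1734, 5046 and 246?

lcm(5766, 1734) = 5766·1734/gcd = 9998244/6 = 1666374
lcm(1666374, 5046) = 1666374·5046/gcd = 8408523204/6 = 1401420534
lcm(1401420534, 246) = 1401420534·246/gcd = 344749451364/6 = 57458241894

57458241894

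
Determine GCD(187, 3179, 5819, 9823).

187 = 11 · 17; 3179 = 11 · 17²; 5819 = 11 · 23²; 9823 = 11 · 19 · 47
gcd takes min exponent of each prime: 11 = 11

11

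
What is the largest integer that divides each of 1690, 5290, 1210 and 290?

1690 = 2 · 5 · 13²; 5290 = 2 · 5 · 23²; 1210 = 2 · 5 · 11²; 290 = 2 · 5 · 29
gcd takes min exponent of each prime: 2 · 5 = 10

10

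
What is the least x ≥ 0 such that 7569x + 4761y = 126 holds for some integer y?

17

Reduce mod 4761: 7569x ≡ 126 (mod 4761). With g = gcd(7569, 4761) = 9 dividing 126, divide through: 841x ≡ 14 (mod 529).
Since gcd(841, 529) = 1, x ≡ 14·(841)⁻¹ ≡ 17 (mod 529). Smallest non-negative: 17.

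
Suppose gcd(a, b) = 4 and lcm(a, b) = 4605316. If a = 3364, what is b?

Using ab = gcd(a,b)·lcm(a,b) = 4·4605316 = 18421264, we get b = 18421264/3364 = 5476.

5476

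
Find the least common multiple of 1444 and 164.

59204

1444 = 2² · 19²; 164 = 2² · 41
max exponents: 2² · 19² · 41 = 59204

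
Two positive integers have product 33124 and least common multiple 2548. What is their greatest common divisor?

13

From gcd × lcm = uv: gcd = 33124 / 2548 = 13.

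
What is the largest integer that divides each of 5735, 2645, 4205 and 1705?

5735 = 5 · 31 · 37; 2645 = 5 · 23²; 4205 = 5 · 29²; 1705 = 5 · 11 · 31
gcd takes min exponent of each prime: 5 = 5

5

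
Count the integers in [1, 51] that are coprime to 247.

Prime factors of 247: 13, 19. Count integers ≤ 51 divisible by none of them.
By inclusion–exclusion: 51 − ⌊51/13⌋ − ⌊51/19⌋ + ⌊51/247⌋ = 46.

46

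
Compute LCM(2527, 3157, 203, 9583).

45246316577

2527 = 7 · 19²; 3157 = 7 · 11 · 41; 203 = 7 · 29; 9583 = 7 · 37²
lcm takes max exponent of each prime: 7 · 11 · 19² · 29 · 37² · 41 = 45246316577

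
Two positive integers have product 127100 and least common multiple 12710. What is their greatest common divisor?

gcd·lcm = product, so gcd = 127100/12710 = 10.

10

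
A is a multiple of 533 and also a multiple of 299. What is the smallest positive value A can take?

12259

gcd first: 533 = 1·299 + 234; 299 = 1·234 + 65; 234 = 3·65 + 39; 65 = 1·39 + 26; 39 = 1·26 + 13; 26 = 2·13 + 0 → gcd = 13
lcm = 533·299/gcd = 159367/13 = 12259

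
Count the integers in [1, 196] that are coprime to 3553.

159

Prime factors of 3553: 11, 17, 19. Count integers ≤ 196 divisible by none of them.
By inclusion–exclusion: 196 − ⌊196/11⌋ − ⌊196/17⌋ − ⌊196/19⌋ + ⌊196/187⌋ + ⌊196/209⌋ + ⌊196/323⌋ − ⌊196/3553⌋ = 159.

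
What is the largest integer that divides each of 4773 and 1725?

3

Euclid: 4773 = 2·1725 + 1323; 1725 = 1·1323 + 402; 1323 = 3·402 + 117; 402 = 3·117 + 51; 117 = 2·51 + 15; 51 = 3·15 + 6; 15 = 2·6 + 3; 6 = 2·3 + 0. Last nonzero remainder: 3.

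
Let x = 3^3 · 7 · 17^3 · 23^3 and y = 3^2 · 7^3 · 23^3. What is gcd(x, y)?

766521

min exponent per shared prime: 3^2 · 7 · 23^3 = 766521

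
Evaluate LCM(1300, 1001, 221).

1701700

1300 = 2² · 5² · 13; 1001 = 7 · 11 · 13; 221 = 13 · 17
lcm takes max exponent of each prime: 2² · 5² · 7 · 11 · 13 · 17 = 1701700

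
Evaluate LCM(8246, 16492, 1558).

8246 = 2 · 7 · 19 · 31; 16492 = 2² · 7 · 19 · 31; 1558 = 2 · 19 · 41
lcm takes max exponent of each prime: 2² · 7 · 19 · 31 · 41 = 676172

676172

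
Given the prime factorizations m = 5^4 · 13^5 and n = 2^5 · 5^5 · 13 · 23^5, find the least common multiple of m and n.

max exponent per prime: 2^5 · 5^5 · 13^5 · 23^5 = 238976910149900000

238976910149900000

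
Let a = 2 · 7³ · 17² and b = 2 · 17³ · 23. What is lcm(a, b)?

max exponent per prime: 2 · 7³ · 17³ · 23 = 77517314

77517314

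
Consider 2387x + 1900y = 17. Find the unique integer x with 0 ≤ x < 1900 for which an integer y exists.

Euclid: 2387 = 1·1900 + 487; 1900 = 3·487 + 439; 487 = 1·439 + 48; 439 = 9·48 + 7; 48 = 6·7 + 6; 7 = 1·6 + 1; 6 = 6·1 + 0 → gcd = 1; 17 = 1·17.
Back-substitution yields 2387·(-277) + 1900·(348) = 1, so one solution is x = -277·17 = -4709, y = 348·17 = 5916.
Solutions in x differ by 1900/1 = 1900; the one in [0, 1900) is -4709 mod 1900 = 991.

991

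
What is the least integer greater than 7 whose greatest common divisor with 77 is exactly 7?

14

gcd(x, 77) = 7 forces 7 | x; write x = 7s. Then gcd(7s, 7·11) = 7·gcd(s, 11), so need gcd(s, 11) = 1.
7s > 7 gives s ≥ 2. The least s ≥ 2 coprime to 11 is 2, so x = 7·2 = 14.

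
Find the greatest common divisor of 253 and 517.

Euclid: 517 = 2·253 + 11; 253 = 23·11 + 0. Last nonzero remainder: 11.

11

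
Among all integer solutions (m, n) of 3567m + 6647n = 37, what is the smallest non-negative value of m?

628

gcd(3567, 6647) = 1 (Euclid: 6647 = 1·3567 + 3080; 3567 = 1·3080 + 487; 3080 = 6·487 + 158; 487 = 3·158 + 13; 158 = 12·13 + 2; 13 = 6·2 + 1; 2 = 2·1 + 0), and 1 | 37.
Extended Euclid: 3567·(3071) + 6647·(-1648) = 1. Scale by 37: m₀ = 113627.
General solution m = m₀ + 6647t; reducing mod 6647 gives m = 628 (and n = -337).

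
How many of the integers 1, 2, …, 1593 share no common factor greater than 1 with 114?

114 = 2·3·19. Inclusion–exclusion on these primes:
1593 − ⌊1593/2⌋ − ⌊1593/3⌋ − ⌊1593/19⌋ + ⌊1593/6⌋ + ⌊1593/38⌋ + ⌊1593/57⌋ − ⌊1593/114⌋ = 503

503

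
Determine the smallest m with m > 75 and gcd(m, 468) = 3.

468 = 3·156. Any m with gcd(m, 468) = 3 is a multiple of 3, say 3s, with s coprime to 156.
Need s > 75/3, so s ≥ 26. First s ≥ 26 with gcd(s, 156) = 1 is s = 29. Thus m = 3·29 = 87.

87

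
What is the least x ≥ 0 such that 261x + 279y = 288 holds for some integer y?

Reduce mod 279: 261x ≡ 288 (mod 279). With g = gcd(261, 279) = 9 dividing 288, divide through: 29x ≡ 32 (mod 31).
Since gcd(29, 31) = 1, x ≡ 32·(29)⁻¹ ≡ 15 (mod 31). Smallest non-negative: 15.

15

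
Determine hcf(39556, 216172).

44

39556 = 2² · 11 · 29 · 31
216172 = 2² · 11 · 17³
Common: 2² · 11 = 44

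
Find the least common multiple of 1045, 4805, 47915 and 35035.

lcm(1045, 4805) = 1045·4805/gcd = 5021225/5 = 1004245
lcm(1004245, 47915) = 1004245·47915/gcd = 48118399175/5 = 9623679835
lcm(9623679835, 35035) = 9623679835·35035/gcd = 337165623019225/385 = 875754864985

875754864985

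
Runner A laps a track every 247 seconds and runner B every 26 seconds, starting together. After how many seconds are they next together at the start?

gcd first: 247 = 9·26 + 13; 26 = 2·13 + 0 → gcd = 13
lcm = 247·26/gcd = 6422/13 = 494

494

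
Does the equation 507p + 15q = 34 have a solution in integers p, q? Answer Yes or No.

No

gcd(507, 15): 507 = 33·15 + 12; 15 = 1·12 + 3; 12 = 4·3 + 0 → 3
3 does not divide 34, so a solution does not exist.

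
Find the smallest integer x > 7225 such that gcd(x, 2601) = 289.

7514

Multiples of 289 above 7225: 289·26, 289·27, … . Need the cofactor coprime to 2601/289 = 9.
Checking s = 26, 27, … the first with gcd(s, 9) = 1 is s = 26, giving 7514.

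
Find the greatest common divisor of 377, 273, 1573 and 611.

gcd(377, 273): 377 = 1·273 + 104; 273 = 2·104 + 65; 104 = 1·65 + 39; 65 = 1·39 + 26; 39 = 1·26 + 13; 26 = 2·13 + 0 → 13
gcd(13, 1573): 1573 = 121·13 + 0 → 13
gcd(13, 611): 611 = 47·13 + 0 → 13

13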